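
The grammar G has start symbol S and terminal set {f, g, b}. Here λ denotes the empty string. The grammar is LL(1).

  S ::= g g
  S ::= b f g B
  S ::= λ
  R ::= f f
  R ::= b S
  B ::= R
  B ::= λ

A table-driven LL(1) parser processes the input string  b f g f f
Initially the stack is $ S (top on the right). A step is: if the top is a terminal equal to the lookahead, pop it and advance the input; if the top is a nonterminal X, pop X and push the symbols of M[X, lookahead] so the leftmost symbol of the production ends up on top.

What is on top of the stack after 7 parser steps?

step 1: stack=$ S  input=b f g f f $  — expand S ::= b f g B
step 2: stack=$ B g f b  input=b f g f f $  — match b
step 3: stack=$ B g f  input=f g f f $  — match f
step 4: stack=$ B g  input=g f f $  — match g
step 5: stack=$ B  input=f f $  — expand B ::= R
step 6: stack=$ R  input=f f $  — expand R ::= f f
step 7: stack=$ f f  input=f f $  — match f
Stack after step 7: $ f (top = f).

f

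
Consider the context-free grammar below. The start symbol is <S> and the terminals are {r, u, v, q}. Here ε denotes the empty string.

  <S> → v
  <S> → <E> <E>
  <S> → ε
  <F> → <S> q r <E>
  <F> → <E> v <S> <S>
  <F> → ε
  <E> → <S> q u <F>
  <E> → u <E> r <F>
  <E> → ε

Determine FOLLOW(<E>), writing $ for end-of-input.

FIRST(<S>): from <S>→v we get {v}; from <S>→<E> <E> we get {ε, q, u, v}; from <S>→ε we get {ε}. So FIRST(<S>) = {ε, q, u, v}.
FIRST(<E>): from <E>→<S> q u <F> we get {q, u, v}; from <E>→u <E> r <F> we get {u}; from <E>→ε we get {ε}. So FIRST(<E>) = {ε, q, u, v}.
FIRST(<F>): from <F>→<S> q r <E> we get {q, u, v}; from <F>→<E> v <S> <S> we get {q, u, v}; from <F>→ε we get {ε}. So FIRST(<F>) = {ε, q, u, v}.
FOLLOW(<S>) includes $ since <S> is the start symbol.
FOLLOW(<S>): in <F>→<S> q r <E>, <S> is followed by q r <E> with FIRST {q}; in <F>→<E> v <S> <S> (occurrence 1), <S> is followed by <S> with FIRST {ε, q, u, v}; in <F>→<E> v <S> <S> (occurrence 1), the suffix after <S> is nullable, so FOLLOW(<S>) ⊇ FOLLOW(<F>) = {$, q, r, u, v}; in <F>→<E> v <S> <S> (occurrence 2), the suffix after <S> is empty, so FOLLOW(<S>) ⊇ FOLLOW(<F>) = {$, q, r, u, v}; in <E>→<S> q u <F>, <S> is followed by q u <F> with FIRST {q}. Thus FOLLOW(<S>) = {$, q, r, u, v}.
FOLLOW(<F>): in <E>→<S> q u <F>, the suffix after <F> is empty, so FOLLOW(<F>) ⊇ FOLLOW(<E>) = {$, q, r, u, v}; in <E>→u <E> r <F>, the suffix after <F> is empty, so FOLLOW(<F>) ⊇ FOLLOW(<E>) = {$, q, r, u, v}. Thus FOLLOW(<F>) = {$, q, r, u, v}.
FOLLOW(<E>): in <S>→<E> <E> (occurrence 1), <E> is followed by <E> with FIRST {ε, q, u, v}; in <S>→<E> <E> (occurrence 1), the suffix after <E> is nullable, so FOLLOW(<E>) ⊇ FOLLOW(<S>) = {$, q, r, u, v}; in <S>→<E> <E> (occurrence 2), the suffix after <E> is empty, so FOLLOW(<E>) ⊇ FOLLOW(<S>) = {$, q, r, u, v}; in <F>→<S> q r <E>, the suffix after <E> is empty, so FOLLOW(<E>) ⊇ FOLLOW(<F>) = {$, q, r, u, v}; in <F>→<E> v <S> <S>, <E> is followed by v <S> <S> with FIRST {v}; in <E>→u <E> r <F>, <E> is followed by r <F> with FIRST {r}. Thus FOLLOW(<E>) = {$, q, r, u, v}.

{$, q, r, u, v}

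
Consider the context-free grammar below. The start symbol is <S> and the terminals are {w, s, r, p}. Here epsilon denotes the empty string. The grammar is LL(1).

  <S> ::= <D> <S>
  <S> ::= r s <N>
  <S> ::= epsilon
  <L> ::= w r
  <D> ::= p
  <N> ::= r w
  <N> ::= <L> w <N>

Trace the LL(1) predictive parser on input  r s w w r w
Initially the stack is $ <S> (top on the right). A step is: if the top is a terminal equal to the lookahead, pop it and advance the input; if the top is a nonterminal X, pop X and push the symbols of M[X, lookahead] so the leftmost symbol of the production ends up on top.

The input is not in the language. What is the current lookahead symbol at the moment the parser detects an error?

step 1: stack=$ <S>  input=r s w w r w $  — expand <S> ::= r s <N>
step 2: stack=$ <N> s r  input=r s w w r w $  — match r
step 3: stack=$ <N> s  input=s w w r w $  — match s
step 4: stack=$ <N>  input=w w r w $  — expand <N> ::= <L> w <N>
step 5: stack=$ <N> w <L>  input=w w r w $  — expand <L> ::= w r
step 6: stack=$ <N> w r w  input=w w r w $  — match w
step 7: stack=$ <N> w r  input=w r w $  — error: top is terminal r but lookahead is w

w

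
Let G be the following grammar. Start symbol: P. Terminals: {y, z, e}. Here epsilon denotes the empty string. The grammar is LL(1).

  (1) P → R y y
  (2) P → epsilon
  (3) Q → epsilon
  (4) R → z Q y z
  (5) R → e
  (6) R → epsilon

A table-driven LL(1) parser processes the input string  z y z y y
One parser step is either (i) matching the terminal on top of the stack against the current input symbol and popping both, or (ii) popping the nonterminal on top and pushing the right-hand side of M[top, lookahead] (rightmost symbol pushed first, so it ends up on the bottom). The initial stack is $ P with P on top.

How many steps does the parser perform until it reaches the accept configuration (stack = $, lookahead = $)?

8

     Stack          Input        Action
  1  $ P            z y z y y $  expand P → R y y
  2  $ y y R        z y z y y $  expand R → z Q y z
  3  $ y y z y Q z  z y z y y $  match z
  4  $ y y z y Q    y z y y $    expand Q → epsilon
  5  $ y y z y      y z y y $    match y
  6  $ y y z        z y y $      match z
  7  $ y y          y y $        match y
  8  $ y            y $          match y
Accept reached after 8 steps.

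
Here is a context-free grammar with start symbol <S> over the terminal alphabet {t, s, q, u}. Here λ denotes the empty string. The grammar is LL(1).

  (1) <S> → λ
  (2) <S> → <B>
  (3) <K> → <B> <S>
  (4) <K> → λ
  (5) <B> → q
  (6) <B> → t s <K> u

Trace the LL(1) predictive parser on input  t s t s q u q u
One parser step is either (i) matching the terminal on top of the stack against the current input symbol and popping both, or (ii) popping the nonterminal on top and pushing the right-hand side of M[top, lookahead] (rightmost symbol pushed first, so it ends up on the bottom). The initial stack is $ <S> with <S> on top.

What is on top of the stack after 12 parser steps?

step 1: stack=$ <S>  input=t s t s q u q u $  — expand <S> → <B>
step 2: stack=$ <B>  input=t s t s q u q u $  — expand <B> → t s <K> u
step 3: stack=$ u <K> s t  input=t s t s q u q u $  — match t
step 4: stack=$ u <K> s  input=s t s q u q u $  — match s
step 5: stack=$ u <K>  input=t s q u q u $  — expand <K> → <B> <S>
step 6: stack=$ u <S> <B>  input=t s q u q u $  — expand <B> → t s <K> u
step 7: stack=$ u <S> u <K> s t  input=t s q u q u $  — match t
step 8: stack=$ u <S> u <K> s  input=s q u q u $  — match s
step 9: stack=$ u <S> u <K>  input=q u q u $  — expand <K> → <B> <S>
step 10: stack=$ u <S> u <S> <B>  input=q u q u $  — expand <B> → q
step 11: stack=$ u <S> u <S> q  input=q u q u $  — match q
step 12: stack=$ u <S> u <S>  input=u q u $  — expand <S> → λ
Stack after step 12: $ u <S> u (top = u).

u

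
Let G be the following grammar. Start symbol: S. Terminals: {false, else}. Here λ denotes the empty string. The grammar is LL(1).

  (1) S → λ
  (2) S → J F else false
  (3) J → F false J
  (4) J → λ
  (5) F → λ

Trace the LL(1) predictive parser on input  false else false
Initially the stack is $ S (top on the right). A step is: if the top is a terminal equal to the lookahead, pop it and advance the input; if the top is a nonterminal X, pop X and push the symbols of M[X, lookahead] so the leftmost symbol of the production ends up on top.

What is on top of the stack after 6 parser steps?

step 1: stack=$ S  input=false else false $  — expand S → J F else false
step 2: stack=$ false else F J  input=false else false $  — expand J → F false J
step 3: stack=$ false else F J false F  input=false else false $  — expand F → λ
step 4: stack=$ false else F J false  input=false else false $  — match false
step 5: stack=$ false else F J  input=else false $  — expand J → λ
step 6: stack=$ false else F  input=else false $  — expand F → λ
Stack after step 6: $ false else (top = else).

else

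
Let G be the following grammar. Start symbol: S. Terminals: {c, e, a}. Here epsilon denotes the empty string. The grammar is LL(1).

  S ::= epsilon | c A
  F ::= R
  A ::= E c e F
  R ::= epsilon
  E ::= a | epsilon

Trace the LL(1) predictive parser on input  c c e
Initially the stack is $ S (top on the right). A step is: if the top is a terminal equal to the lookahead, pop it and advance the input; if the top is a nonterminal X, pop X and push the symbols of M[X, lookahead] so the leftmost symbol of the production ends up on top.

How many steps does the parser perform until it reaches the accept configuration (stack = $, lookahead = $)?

step 1: stack=$ S  input=c c e $  — expand S ::= c A
step 2: stack=$ A c  input=c c e $  — match c
step 3: stack=$ A  input=c e $  — expand A ::= E c e F
step 4: stack=$ F e c E  input=c e $  — expand E ::= epsilon
step 5: stack=$ F e c  input=c e $  — match c
step 6: stack=$ F e  input=e $  — match e
step 7: stack=$ F  input=$  — expand F ::= R
step 8: stack=$ R  input=$  — expand R ::= epsilon
Accept reached after 8 steps.

8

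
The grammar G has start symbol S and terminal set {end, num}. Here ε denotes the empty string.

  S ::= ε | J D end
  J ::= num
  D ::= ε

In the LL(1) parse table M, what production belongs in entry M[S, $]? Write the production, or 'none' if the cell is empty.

S ::= ε

FIRST(J) = {num}
FIRST(D) = {ε}
FIRST(S) = {ε, num}  (via J D end)
FOLLOW(S) includes $ since S is the start symbol.
FOLLOW(S): S appears on no right-hand side. Thus FOLLOW(S) = {$}.
For S ::= ε: FIRST(ε) = {ε}, so it goes in M[S, t] for t ∈ {}; since ε ∈ FIRST, also for every t ∈ FOLLOW(S) = {$}.
For S ::= J D end: FIRST(J D end) = {num}, so it goes in M[S, t] for t ∈ {num}.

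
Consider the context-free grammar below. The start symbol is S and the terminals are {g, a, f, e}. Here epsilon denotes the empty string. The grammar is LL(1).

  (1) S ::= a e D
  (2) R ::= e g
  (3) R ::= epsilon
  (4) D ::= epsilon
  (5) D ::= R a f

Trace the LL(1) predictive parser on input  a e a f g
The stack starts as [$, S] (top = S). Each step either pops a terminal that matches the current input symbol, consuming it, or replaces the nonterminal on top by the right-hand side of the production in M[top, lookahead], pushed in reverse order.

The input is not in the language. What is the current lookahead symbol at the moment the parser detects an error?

g

     Stack    Input        Action
  1  $ S      a e a f g $  expand S ::= a e D
  2  $ D e a  a e a f g $  match a
  3  $ D e    e a f g $    match e
  4  $ D      a f g $      expand D ::= R a f
  5  $ f a R  a f g $      expand R ::= epsilon
  6  $ f a    a f g $      match a
  7  $ f      f g $        match f
  8  $        g $          error: stack empty but input remains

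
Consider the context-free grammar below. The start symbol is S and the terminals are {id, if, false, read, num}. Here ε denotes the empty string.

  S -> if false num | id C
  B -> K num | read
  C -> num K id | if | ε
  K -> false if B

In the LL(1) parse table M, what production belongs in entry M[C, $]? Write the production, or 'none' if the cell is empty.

FIRST(S): from S->if false num we get {if}; from S->id C we get {id}. So FIRST(S) = {id, if}.
FIRST(C): from C->num K id we get {num}; from C->if we get {if}; from C->ε we get {ε}. So FIRST(C) = {ε, if, num}.
FIRST(K): from K->false if B we get {false}. So FIRST(K) = {false}.
FIRST(B): from B->K num we get {false}; from B->read we get {read}. So FIRST(B) = {false, read}.
FOLLOW(S) includes $ since S is the start symbol.
FOLLOW(S): S appears on no right-hand side. Thus FOLLOW(S) = {$}.
FOLLOW(C): in S->id C, the suffix after C is empty, so FOLLOW(C) ⊇ FOLLOW(S) = {$}. Thus FOLLOW(C) = {$}.
For C -> num K id: FIRST(num K id) = {num}, so it goes in M[C, t] for t ∈ {num}.
For C -> if: FIRST(if) = {if}, so it goes in M[C, t] for t ∈ {if}.
For C -> ε: FIRST(ε) = {ε}, so it goes in M[C, t] for t ∈ {}; since ε ∈ FIRST, also for every t ∈ FOLLOW(C) = {$}.

C -> ε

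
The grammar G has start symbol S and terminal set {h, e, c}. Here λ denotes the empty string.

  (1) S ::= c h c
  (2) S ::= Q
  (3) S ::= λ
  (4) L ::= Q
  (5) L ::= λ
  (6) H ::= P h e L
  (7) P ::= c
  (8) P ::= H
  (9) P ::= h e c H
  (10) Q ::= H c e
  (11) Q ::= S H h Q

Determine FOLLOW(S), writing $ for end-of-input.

FIRST(S): from S::=c h c we get {c}; from S::=Q we get {c, h}; from S::=λ we get {λ}. So FIRST(S) = {λ, c, h}.
FIRST(L): from L::=Q we get {c, h}; from L::=λ we get {λ}. So FIRST(L) = {λ, c, h}.
FIRST(H): from H::=P h e L we get {c, h}. So FIRST(H) = {c, h}.
FIRST(P): from P::=c we get {c}; from P::=H we get {c, h}; from P::=h e c H we get {h}. So FIRST(P) = {c, h}.
FIRST(Q): from Q::=H c e we get {c, h}; from Q::=S H h Q we get {c, h}. So FIRST(Q) = {c, h}.
FOLLOW(S) includes $ since S is the start symbol.
FOLLOW(S): in Q::=S H h Q, S is followed by H h Q with FIRST {c, h}. Thus FOLLOW(S) = {$, c, h}.
FOLLOW(P): in H::=P h e L, P is followed by h e L with FIRST {h}. Thus FOLLOW(P) = {h}.
FOLLOW(H): in P::=H, the suffix after H is empty, so FOLLOW(H) ⊇ FOLLOW(P) = {h}; in P::=h e c H, the suffix after H is empty, so FOLLOW(H) ⊇ FOLLOW(P) = {h}; in Q::=H c e, H is followed by c e with FIRST {c}; in Q::=S H h Q, H is followed by h Q with FIRST {h}. Thus FOLLOW(H) = {c, h}.
FOLLOW(L): in H::=P h e L, the suffix after L is empty, so FOLLOW(L) ⊇ FOLLOW(H) = {c, h}. Thus FOLLOW(L) = {c, h}.
FOLLOW(Q): in S::=Q, the suffix after Q is empty, so FOLLOW(Q) ⊇ FOLLOW(S) = {$, c, h}; in L::=Q, the suffix after Q is empty, so FOLLOW(Q) ⊇ FOLLOW(L) = {c, h}; in Q::=S H h Q, the suffix after Q is empty (adds nothing new). Thus FOLLOW(Q) = {$, c, h}.

{$, c, h}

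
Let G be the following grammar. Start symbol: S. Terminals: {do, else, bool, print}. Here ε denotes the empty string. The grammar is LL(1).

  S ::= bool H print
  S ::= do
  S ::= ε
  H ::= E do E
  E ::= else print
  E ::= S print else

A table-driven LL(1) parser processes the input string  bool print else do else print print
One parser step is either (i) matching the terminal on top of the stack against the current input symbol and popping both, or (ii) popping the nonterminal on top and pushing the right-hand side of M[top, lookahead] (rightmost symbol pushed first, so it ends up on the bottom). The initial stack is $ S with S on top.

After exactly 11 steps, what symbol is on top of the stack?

      Stack                      Input                                  Action
   1  $ S                        bool print else do else print print $  expand S ::= bool H print
   2  $ print H bool             bool print else do else print print $  match bool
   3  $ print H                  print else do else print print $       expand H ::= E do E
   4  $ print E do E             print else do else print print $       expand E ::= S print else
   5  $ print E do else print S  print else do else print print $       expand S ::= ε
   6  $ print E do else print    print else do else print print $       match print
   7  $ print E do else          else do else print print $             match else
   8  $ print E do               do else print print $                  match do
   9  $ print E                  else print print $                     expand E ::= else print
  10  $ print print else         else print print $                     match else
  11  $ print print              print print $                          match print
Stack after step 11: $ print (top = print).

print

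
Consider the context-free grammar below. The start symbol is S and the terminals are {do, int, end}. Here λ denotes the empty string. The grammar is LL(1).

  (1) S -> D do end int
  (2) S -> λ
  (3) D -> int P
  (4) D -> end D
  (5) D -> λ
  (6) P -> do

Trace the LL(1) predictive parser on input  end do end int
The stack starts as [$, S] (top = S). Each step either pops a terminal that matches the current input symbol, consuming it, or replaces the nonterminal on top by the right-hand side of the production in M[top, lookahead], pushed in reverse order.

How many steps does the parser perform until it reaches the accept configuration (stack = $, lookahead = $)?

7

step 1: stack=$ S  input=end do end int $  — expand S -> D do end int
step 2: stack=$ int end do D  input=end do end int $  — expand D -> end D
step 3: stack=$ int end do D end  input=end do end int $  — match end
step 4: stack=$ int end do D  input=do end int $  — expand D -> λ
step 5: stack=$ int end do  input=do end int $  — match do
step 6: stack=$ int end  input=end int $  — match end
step 7: stack=$ int  input=int $  — match int
Accept reached after 7 steps.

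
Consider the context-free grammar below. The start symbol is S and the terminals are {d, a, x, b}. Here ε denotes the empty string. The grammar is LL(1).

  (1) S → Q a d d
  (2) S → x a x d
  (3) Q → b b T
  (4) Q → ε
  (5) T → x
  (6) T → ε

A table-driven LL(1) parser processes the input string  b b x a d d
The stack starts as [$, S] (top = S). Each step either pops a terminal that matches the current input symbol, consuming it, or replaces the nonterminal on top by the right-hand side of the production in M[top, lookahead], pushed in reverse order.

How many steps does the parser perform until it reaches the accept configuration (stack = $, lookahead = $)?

     Stack          Input          Action
  1  $ S            b b x a d d $  expand S → Q a d d
  2  $ d d a Q      b b x a d d $  expand Q → b b T
  3  $ d d a T b b  b b x a d d $  match b
  4  $ d d a T b    b x a d d $    match b
  5  $ d d a T      x a d d $      expand T → x
  6  $ d d a x      x a d d $      match x
  7  $ d d a        a d d $        match a
  8  $ d d          d d $          match d
  9  $ d            d $            match d
Accept reached after 9 steps.

9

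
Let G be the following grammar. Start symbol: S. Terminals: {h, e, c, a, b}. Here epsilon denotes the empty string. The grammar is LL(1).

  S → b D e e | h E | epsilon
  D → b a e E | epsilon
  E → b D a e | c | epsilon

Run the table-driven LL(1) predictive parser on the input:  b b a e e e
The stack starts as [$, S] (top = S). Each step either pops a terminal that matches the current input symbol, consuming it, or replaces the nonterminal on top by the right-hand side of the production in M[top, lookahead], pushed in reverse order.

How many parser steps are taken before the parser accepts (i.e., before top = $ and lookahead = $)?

     Stack          Input          Action
  1  $ S            b b a e e e $  expand S → b D e e
  2  $ e e D b      b b a e e e $  match b
  3  $ e e D        b a e e e $    expand D → b a e E
  4  $ e e E e a b  b a e e e $    match b
  5  $ e e E e a    a e e e $      match a
  6  $ e e E e      e e e $        match e
  7  $ e e E        e e $          expand E → epsilon
  8  $ e e          e e $          match e
  9  $ e            e $            match e
Accept reached after 9 steps.

9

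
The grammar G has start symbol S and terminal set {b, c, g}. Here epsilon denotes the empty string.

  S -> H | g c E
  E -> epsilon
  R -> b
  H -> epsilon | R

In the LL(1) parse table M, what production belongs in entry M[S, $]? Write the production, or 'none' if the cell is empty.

FIRST(E) = {epsilon}
FIRST(R) = {b}
FIRST(H) = {epsilon, b}  (via R)
FIRST(S) = {epsilon, b, g}  (via H)
FOLLOW(S) includes $ since S is the start symbol.
FOLLOW(S): S appears on no right-hand side. Thus FOLLOW(S) = {$}.
For S -> H: FIRST(H) = {epsilon, b}, so it goes in M[S, t] for t ∈ {b}; since epsilon ∈ FIRST, also for every t ∈ FOLLOW(S) = {$}.
For S -> g c E: FIRST(g c E) = {g}, so it goes in M[S, t] for t ∈ {g}.

S -> H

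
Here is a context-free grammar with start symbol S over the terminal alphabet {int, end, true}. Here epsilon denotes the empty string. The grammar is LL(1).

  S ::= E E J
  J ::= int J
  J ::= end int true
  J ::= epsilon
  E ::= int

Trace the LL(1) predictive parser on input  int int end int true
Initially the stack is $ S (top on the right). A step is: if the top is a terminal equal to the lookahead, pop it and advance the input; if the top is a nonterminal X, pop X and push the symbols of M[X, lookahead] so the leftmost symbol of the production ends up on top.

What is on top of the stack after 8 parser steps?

     Stack           Input                   Action
  1  $ S             int int end int true $  expand S ::= E E J
  2  $ J E E         int int end int true $  expand E ::= int
  3  $ J E int       int int end int true $  match int
  4  $ J E           int end int true $      expand E ::= int
  5  $ J int         int end int true $      match int
  6  $ J             end int true $          expand J ::= end int true
  7  $ true int end  end int true $          match end
  8  $ true int      int true $              match int
Stack after step 8: $ true (top = true).

true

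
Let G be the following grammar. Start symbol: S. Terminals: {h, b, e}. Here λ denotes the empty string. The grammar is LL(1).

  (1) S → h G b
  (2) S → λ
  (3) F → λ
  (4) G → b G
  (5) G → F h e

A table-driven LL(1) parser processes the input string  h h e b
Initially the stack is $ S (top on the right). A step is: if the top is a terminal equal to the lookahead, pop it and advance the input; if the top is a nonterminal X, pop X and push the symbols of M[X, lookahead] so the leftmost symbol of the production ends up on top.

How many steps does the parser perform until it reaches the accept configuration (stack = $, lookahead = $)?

7

     Stack      Input      Action
  1  $ S        h h e b $  expand S → h G b
  2  $ b G h    h h e b $  match h
  3  $ b G      h e b $    expand G → F h e
  4  $ b e h F  h e b $    expand F → λ
  5  $ b e h    h e b $    match h
  6  $ b e      e b $      match e
  7  $ b        b $        match b
Accept reached after 7 steps.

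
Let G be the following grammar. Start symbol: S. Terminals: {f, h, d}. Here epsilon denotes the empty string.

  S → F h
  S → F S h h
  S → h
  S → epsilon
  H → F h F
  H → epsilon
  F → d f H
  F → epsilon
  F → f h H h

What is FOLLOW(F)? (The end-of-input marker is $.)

{d, f, h}

FIRST(F) = {epsilon, d, f}
FIRST(S) = {epsilon, d, f, h}  (via F h, F S h h)
FIRST(H) = {epsilon, d, f, h}  (via F h F)
FOLLOW(S) includes $ since S is the start symbol.
FOLLOW(S): in S→F S h h, S is followed by h h with FIRST {h}. Thus FOLLOW(S) = {$, h}.
FOLLOW(H): in F→d f H, the suffix after H is empty, so FOLLOW(H) ⊇ FOLLOW(F) = {d, f, h}; in F→f h H h, H is followed by h with FIRST {h}. Thus FOLLOW(H) = {d, f, h}.
FOLLOW(F): in S→F h, F is followed by h with FIRST {h}; in S→F S h h, F is followed by S h h with FIRST {d, f, h}; in H→F h F (occurrence 1), F is followed by h F with FIRST {h}; in H→F h F (occurrence 2), the suffix after F is empty, so FOLLOW(F) ⊇ FOLLOW(H) = {d, f, h}. Thus FOLLOW(F) = {d, f, h}.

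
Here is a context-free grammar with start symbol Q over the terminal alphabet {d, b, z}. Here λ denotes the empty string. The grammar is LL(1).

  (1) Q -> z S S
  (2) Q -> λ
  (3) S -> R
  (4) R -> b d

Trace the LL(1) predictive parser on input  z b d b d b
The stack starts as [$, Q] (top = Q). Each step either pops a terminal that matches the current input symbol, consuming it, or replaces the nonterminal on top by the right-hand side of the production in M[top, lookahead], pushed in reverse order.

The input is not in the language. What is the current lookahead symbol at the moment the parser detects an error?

b

step 1: stack=$ Q  input=z b d b d b $  — expand Q -> z S S
step 2: stack=$ S S z  input=z b d b d b $  — match z
step 3: stack=$ S S  input=b d b d b $  — expand S -> R
step 4: stack=$ S R  input=b d b d b $  — expand R -> b d
step 5: stack=$ S d b  input=b d b d b $  — match b
step 6: stack=$ S d  input=d b d b $  — match d
step 7: stack=$ S  input=b d b $  — expand S -> R
step 8: stack=$ R  input=b d b $  — expand R -> b d
step 9: stack=$ d b  input=b d b $  — match b
step 10: stack=$ d  input=d b $  — match d
step 11: stack=$  input=b $  — error: stack empty but input remains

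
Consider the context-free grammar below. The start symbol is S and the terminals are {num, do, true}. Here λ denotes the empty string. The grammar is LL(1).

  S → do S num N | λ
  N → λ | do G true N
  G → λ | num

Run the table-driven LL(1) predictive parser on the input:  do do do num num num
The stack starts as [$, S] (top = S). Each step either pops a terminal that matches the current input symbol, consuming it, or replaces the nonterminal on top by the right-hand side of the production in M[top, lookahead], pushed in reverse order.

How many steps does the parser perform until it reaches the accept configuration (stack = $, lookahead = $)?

step 1: stack=$ S  input=do do do num num num $  — expand S → do S num N
step 2: stack=$ N num S do  input=do do do num num num $  — match do
step 3: stack=$ N num S  input=do do num num num $  — expand S → do S num N
step 4: stack=$ N num N num S do  input=do do num num num $  — match do
step 5: stack=$ N num N num S  input=do num num num $  — expand S → do S num N
step 6: stack=$ N num N num N num S do  input=do num num num $  — match do
step 7: stack=$ N num N num N num S  input=num num num $  — expand S → λ
step 8: stack=$ N num N num N num  input=num num num $  — match num
step 9: stack=$ N num N num N  input=num num $  — expand N → λ
step 10: stack=$ N num N num  input=num num $  — match num
step 11: stack=$ N num N  input=num $  — expand N → λ
step 12: stack=$ N num  input=num $  — match num
step 13: stack=$ N  input=$  — expand N → λ
Accept reached after 13 steps.

13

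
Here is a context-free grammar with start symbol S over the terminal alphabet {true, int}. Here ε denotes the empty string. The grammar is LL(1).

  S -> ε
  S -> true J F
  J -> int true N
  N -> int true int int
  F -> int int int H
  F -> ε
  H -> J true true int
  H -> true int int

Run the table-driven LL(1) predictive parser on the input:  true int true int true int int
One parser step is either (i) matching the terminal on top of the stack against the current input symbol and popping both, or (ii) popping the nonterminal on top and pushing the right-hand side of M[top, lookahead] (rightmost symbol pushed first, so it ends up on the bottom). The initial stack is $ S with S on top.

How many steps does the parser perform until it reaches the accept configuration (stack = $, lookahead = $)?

11

step 1: stack=$ S  input=true int true int true int int $  — expand S -> true J F
step 2: stack=$ F J true  input=true int true int true int int $  — match true
step 3: stack=$ F J  input=int true int true int int $  — expand J -> int true N
step 4: stack=$ F N true int  input=int true int true int int $  — match int
step 5: stack=$ F N true  input=true int true int int $  — match true
step 6: stack=$ F N  input=int true int int $  — expand N -> int true int int
step 7: stack=$ F int int true int  input=int true int int $  — match int
step 8: stack=$ F int int true  input=true int int $  — match true
step 9: stack=$ F int int  input=int int $  — match int
step 10: stack=$ F int  input=int $  — match int
step 11: stack=$ F  input=$  — expand F -> ε
Accept reached after 11 steps.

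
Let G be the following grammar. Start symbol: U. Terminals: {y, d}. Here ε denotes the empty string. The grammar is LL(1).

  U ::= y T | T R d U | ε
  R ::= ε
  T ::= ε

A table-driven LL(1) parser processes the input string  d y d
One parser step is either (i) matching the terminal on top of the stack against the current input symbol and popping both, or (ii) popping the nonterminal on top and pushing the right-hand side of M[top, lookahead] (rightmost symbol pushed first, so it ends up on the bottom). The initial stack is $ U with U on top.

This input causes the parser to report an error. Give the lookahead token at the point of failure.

     Stack      Input    Action
  1  $ U        d y d $  expand U ::= T R d U
  2  $ U d R T  d y d $  expand T ::= ε
  3  $ U d R    d y d $  expand R ::= ε
  4  $ U d      d y d $  match d
  5  $ U        y d $    expand U ::= y T
  6  $ T y      y d $    match y
  7  $ T        d $      expand T ::= ε
  8  $          d $      error: stack empty but input remains

d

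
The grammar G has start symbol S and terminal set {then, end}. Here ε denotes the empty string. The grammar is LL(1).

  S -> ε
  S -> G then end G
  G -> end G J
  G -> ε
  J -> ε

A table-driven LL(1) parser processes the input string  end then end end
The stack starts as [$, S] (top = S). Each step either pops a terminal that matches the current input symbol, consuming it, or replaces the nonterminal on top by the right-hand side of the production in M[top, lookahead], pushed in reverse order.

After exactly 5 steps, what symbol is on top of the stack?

then

step 1: stack=$ S  input=end then end end $  — expand S -> G then end G
step 2: stack=$ G end then G  input=end then end end $  — expand G -> end G J
step 3: stack=$ G end then J G end  input=end then end end $  — match end
step 4: stack=$ G end then J G  input=then end end $  — expand G -> ε
step 5: stack=$ G end then J  input=then end end $  — expand J -> ε
Stack after step 5: $ G end then (top = then).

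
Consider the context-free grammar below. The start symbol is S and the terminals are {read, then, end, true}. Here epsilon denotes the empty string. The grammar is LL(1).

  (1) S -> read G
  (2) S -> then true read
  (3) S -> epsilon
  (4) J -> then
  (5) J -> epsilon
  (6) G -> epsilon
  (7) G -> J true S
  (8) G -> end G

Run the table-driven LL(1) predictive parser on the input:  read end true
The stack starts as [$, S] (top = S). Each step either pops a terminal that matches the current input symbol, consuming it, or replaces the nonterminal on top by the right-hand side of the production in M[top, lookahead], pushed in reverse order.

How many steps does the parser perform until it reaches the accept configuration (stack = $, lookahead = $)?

step 1: stack=$ S  input=read end true $  — expand S -> read G
step 2: stack=$ G read  input=read end true $  — match read
step 3: stack=$ G  input=end true $  — expand G -> end G
step 4: stack=$ G end  input=end true $  — match end
step 5: stack=$ G  input=true $  — expand G -> J true S
step 6: stack=$ S true J  input=true $  — expand J -> epsilon
step 7: stack=$ S true  input=true $  — match true
step 8: stack=$ S  input=$  — expand S -> epsilon
Accept reached after 8 steps.

8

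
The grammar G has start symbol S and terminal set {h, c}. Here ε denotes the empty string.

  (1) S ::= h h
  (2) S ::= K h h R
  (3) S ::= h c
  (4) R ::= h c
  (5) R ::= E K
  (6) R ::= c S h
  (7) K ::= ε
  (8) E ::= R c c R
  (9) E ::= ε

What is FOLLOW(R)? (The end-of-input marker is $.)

FIRST(K) = {ε}
FIRST(S) = {h}  (via K h h R)
FIRST(R) = {ε, c, h}  (via E K)
FIRST(E) = {ε, c, h}  (via R c c R)
FOLLOW(S) includes $ since S is the start symbol.
FOLLOW(S): in R::=c S h, S is followed by h with FIRST {h}. Thus FOLLOW(S) = {$, h}.
FOLLOW(R): in S::=K h h R, the suffix after R is empty, so FOLLOW(R) ⊇ FOLLOW(S) = {$, h}; in E::=R c c R (occurrence 1), R is followed by c c R with FIRST {c}; in E::=R c c R (occurrence 2), the suffix after R is empty, so FOLLOW(R) ⊇ FOLLOW(E) = {$, c, h}. Thus FOLLOW(R) = {$, c, h}.
FOLLOW(K): in S::=K h h R, K is followed by h h R with FIRST {h}; in R::=E K, the suffix after K is empty, so FOLLOW(K) ⊇ FOLLOW(R) = {$, c, h}. Thus FOLLOW(K) = {$, c, h}.
FOLLOW(E): in R::=E K, E is followed by K with FIRST {ε}; in R::=E K, the suffix after E is nullable, so FOLLOW(E) ⊇ FOLLOW(R) = {$, c, h}. Thus FOLLOW(E) = {$, c, h}.

{$, c, h}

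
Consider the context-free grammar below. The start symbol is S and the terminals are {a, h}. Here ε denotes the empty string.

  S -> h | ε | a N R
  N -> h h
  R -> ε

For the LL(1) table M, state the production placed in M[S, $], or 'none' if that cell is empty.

S -> ε

FIRST(S) = {ε, a, h}
FIRST(N) = {h}
FIRST(R) = {ε}
FOLLOW(S) includes $ since S is the start symbol.
FOLLOW(S): S appears on no right-hand side. Thus FOLLOW(S) = {$}.
For S -> h: FIRST(h) = {h}, so it goes in M[S, t] for t ∈ {h}.
For S -> ε: FIRST(ε) = {ε}, so it goes in M[S, t] for t ∈ {}; since ε ∈ FIRST, also for every t ∈ FOLLOW(S) = {$}.
For S -> a N R: FIRST(a N R) = {a}, so it goes in M[S, t] for t ∈ {a}.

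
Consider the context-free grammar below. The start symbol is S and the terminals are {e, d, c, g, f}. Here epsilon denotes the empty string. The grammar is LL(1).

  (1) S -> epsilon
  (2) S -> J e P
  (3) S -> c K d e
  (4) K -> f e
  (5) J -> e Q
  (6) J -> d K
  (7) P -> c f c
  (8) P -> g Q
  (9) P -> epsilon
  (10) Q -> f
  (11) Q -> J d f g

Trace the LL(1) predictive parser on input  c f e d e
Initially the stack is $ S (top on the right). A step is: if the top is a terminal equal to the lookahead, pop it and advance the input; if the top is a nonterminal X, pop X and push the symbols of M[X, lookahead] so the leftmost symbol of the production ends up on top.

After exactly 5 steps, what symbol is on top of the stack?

step 1: stack=$ S  input=c f e d e $  — expand S -> c K d e
step 2: stack=$ e d K c  input=c f e d e $  — match c
step 3: stack=$ e d K  input=f e d e $  — expand K -> f e
step 4: stack=$ e d e f  input=f e d e $  — match f
step 5: stack=$ e d e  input=e d e $  — match e
Stack after step 5: $ e d (top = d).

d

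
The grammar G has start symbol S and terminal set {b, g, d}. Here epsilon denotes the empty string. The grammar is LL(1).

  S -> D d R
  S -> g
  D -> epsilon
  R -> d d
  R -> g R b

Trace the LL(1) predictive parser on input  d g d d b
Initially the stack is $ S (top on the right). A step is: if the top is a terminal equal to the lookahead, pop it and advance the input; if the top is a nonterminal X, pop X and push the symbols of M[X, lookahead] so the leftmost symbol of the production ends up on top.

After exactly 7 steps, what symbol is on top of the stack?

d

step 1: stack=$ S  input=d g d d b $  — expand S -> D d R
step 2: stack=$ R d D  input=d g d d b $  — expand D -> epsilon
step 3: stack=$ R d  input=d g d d b $  — match d
step 4: stack=$ R  input=g d d b $  — expand R -> g R b
step 5: stack=$ b R g  input=g d d b $  — match g
step 6: stack=$ b R  input=d d b $  — expand R -> d d
step 7: stack=$ b d d  input=d d b $  — match d
Stack after step 7: $ b d (top = d).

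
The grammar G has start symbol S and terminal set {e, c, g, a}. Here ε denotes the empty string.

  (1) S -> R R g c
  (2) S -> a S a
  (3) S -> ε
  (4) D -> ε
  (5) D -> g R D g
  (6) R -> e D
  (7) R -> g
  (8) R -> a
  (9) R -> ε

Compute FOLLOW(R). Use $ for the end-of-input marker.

FIRST(D) = {ε, g}
FIRST(R) = {ε, a, e, g}
FIRST(S) = {ε, a, e, g}  (via R R g c)
FOLLOW(S) includes $ since S is the start symbol.
FOLLOW(S): in S->a S a, S is followed by a with FIRST {a}. Thus FOLLOW(S) = {$, a}.
FOLLOW(R): in S->R R g c (occurrence 1), R is followed by R g c with FIRST {a, e, g}; in S->R R g c (occurrence 2), R is followed by g c with FIRST {g}; in D->g R D g, R is followed by D g with FIRST {g}. Thus FOLLOW(R) = {a, e, g}.
FOLLOW(D): in D->g R D g, D is followed by g with FIRST {g}; in R->e D, the suffix after D is empty, so FOLLOW(D) ⊇ FOLLOW(R) = {a, e, g}. Thus FOLLOW(D) = {a, e, g}.

{a, e, g}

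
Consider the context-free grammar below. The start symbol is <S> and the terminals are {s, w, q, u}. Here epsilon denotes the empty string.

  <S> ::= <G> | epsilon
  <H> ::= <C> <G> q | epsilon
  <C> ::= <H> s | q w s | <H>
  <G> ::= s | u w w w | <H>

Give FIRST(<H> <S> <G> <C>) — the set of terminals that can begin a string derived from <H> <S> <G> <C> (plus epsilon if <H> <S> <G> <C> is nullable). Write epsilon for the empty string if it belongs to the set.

{epsilon, q, s, u}

FIRST(<S>): from <S>::=<G> we get {epsilon, q, s, u}; from <S>::=epsilon we get {epsilon}. So FIRST(<S>) = {epsilon, q, s, u}.
FIRST(<H>): from <H>::=<C> <G> q we get {q, s, u}; from <H>::=epsilon we get {epsilon}. So FIRST(<H>) = {epsilon, q, s, u}.
FIRST(<C>): from <C>::=<H> s we get {q, s, u}; from <C>::=q w s we get {q}; from <C>::=<H> we get {epsilon, q, s, u}. So FIRST(<C>) = {epsilon, q, s, u}.
FIRST(<G>): from <G>::=s we get {s}; from <G>::=u w w w we get {u}; from <G>::=<H> we get {epsilon, q, s, u}. So FIRST(<G>) = {epsilon, q, s, u}.
FIRST(<H> <S> <G> <C>): take FIRST of each symbol in turn, carrying on past any symbol whose FIRST contains epsilon; result {epsilon, q, s, u}.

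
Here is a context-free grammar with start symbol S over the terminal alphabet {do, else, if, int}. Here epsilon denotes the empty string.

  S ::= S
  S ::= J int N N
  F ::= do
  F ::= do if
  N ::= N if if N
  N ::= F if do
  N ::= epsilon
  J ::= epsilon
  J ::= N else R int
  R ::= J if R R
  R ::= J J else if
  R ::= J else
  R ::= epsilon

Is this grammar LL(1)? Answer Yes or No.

No

FIRST(S) = {do, else, if, int}
FIRST(F) = {do}
FIRST(N) = {epsilon, do, if}
FIRST(J) = {epsilon, do, else, if}
FIRST(R) = {epsilon, do, else, if}
FOLLOW(S) = {$}
FOLLOW(F) = {if}
FOLLOW(N) = {$, do, else, if}
FOLLOW(J) = {do, else, if, int}
FOLLOW(R) = {do, else, if, int}
Cell M[F, do] receives both F ::= do and F ::= do if — the grammar is not LL(1).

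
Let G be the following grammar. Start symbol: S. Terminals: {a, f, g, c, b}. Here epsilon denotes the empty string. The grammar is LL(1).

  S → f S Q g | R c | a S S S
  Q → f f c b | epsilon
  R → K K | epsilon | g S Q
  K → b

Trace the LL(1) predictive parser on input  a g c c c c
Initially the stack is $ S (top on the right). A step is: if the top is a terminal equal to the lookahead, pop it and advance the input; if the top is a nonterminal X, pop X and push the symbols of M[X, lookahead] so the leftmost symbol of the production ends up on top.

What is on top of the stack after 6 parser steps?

step 1: stack=$ S  input=a g c c c c $  — expand S → a S S S
step 2: stack=$ S S S a  input=a g c c c c $  — match a
step 3: stack=$ S S S  input=g c c c c $  — expand S → R c
step 4: stack=$ S S c R  input=g c c c c $  — expand R → g S Q
step 5: stack=$ S S c Q S g  input=g c c c c $  — match g
step 6: stack=$ S S c Q S  input=c c c c $  — expand S → R c
Stack after step 6: $ S S c Q c R (top = R).

R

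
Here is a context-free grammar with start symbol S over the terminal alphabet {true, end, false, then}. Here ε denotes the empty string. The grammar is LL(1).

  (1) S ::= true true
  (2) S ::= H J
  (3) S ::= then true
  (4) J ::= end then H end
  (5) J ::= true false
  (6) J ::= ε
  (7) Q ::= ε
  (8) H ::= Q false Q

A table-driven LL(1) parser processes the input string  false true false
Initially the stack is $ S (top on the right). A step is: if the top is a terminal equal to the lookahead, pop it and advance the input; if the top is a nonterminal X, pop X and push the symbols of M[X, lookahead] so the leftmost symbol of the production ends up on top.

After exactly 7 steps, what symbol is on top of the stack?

false

     Stack          Input               Action
  1  $ S            false true false $  expand S ::= H J
  2  $ J H          false true false $  expand H ::= Q false Q
  3  $ J Q false Q  false true false $  expand Q ::= ε
  4  $ J Q false    false true false $  match false
  5  $ J Q          true false $        expand Q ::= ε
  6  $ J            true false $        expand J ::= true false
  7  $ false true   true false $        match true
Stack after step 7: $ false (top = false).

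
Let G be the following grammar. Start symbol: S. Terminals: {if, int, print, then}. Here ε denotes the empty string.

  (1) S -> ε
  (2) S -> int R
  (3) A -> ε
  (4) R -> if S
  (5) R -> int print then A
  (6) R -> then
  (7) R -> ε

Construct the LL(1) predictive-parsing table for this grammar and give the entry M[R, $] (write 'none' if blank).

R -> ε

FIRST(S): from S->ε we get {ε}; from S->int R we get {int}. So FIRST(S) = {ε, int}.
FIRST(A): from A->ε we get {ε}. So FIRST(A) = {ε}.
FIRST(R): from R->if S we get {if}; from R->int print then A we get {int}; from R->then we get {then}; from R->ε we get {ε}. So FIRST(R) = {ε, if, int, then}.
FOLLOW(S) includes $ since S is the start symbol.
FOLLOW(S): in R->if S, the suffix after S is empty, so FOLLOW(S) ⊇ FOLLOW(R) = {$}. Thus FOLLOW(S) = {$}.
FOLLOW(R): in S->int R, the suffix after R is empty, so FOLLOW(R) ⊇ FOLLOW(S) = {$}. Thus FOLLOW(R) = {$}.
For R -> if S: FIRST(if S) = {if}, so it goes in M[R, t] for t ∈ {if}.
For R -> int print then A: FIRST(int print then A) = {int}, so it goes in M[R, t] for t ∈ {int}.
For R -> then: FIRST(then) = {then}, so it goes in M[R, t] for t ∈ {then}.
For R -> ε: FIRST(ε) = {ε}, so it goes in M[R, t] for t ∈ {}; since ε ∈ FIRST, also for every t ∈ FOLLOW(R) = {$}.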